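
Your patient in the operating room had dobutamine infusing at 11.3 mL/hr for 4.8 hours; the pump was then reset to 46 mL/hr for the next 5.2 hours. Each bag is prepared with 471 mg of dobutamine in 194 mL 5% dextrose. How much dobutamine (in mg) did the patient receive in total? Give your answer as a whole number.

Concentration = 471 mg ÷ 194 mL = 2.427835 mg/mL
Stage 1: 11.3 mL/hr × 4.8 hr = 54.24 mL → 54.24 mL × 2.427835 mg/mL = 131.6858 mg
Stage 2: 46 mL/hr × 5.2 hr = 239.2 mL → 239.2 mL × 2.427835 mg/mL = 580.7381 mg
Total = 131.6858 + 580.7381 = 712.4239 mg

712 mg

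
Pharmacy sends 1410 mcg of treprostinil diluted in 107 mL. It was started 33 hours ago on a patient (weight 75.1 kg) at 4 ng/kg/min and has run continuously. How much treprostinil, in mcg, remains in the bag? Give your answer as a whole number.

815 mcg

Dose = 4 ng/kg/min × 75.1 kg = 300.4 ng/min
300.4 ng/min × 60 min/hr = 18024 ng/hr
Concentration = 1410 mcg ÷ 107 mL = 13.17757 mcg/mL = 13177.57 ng/mL
Rate = 18024 ng/hr ÷ 13177.57 ng/mL = 1.367779 mL/hr
Volume infused = 1.367779 mL/hr × 33 hr = 45.1367 mL
Volume remaining = 107 − 45.1367 = 61.8633 mL
Drug remaining = 61.8633 mL × 13177.57 ng/mL = 815208 ng = 815.208 mcg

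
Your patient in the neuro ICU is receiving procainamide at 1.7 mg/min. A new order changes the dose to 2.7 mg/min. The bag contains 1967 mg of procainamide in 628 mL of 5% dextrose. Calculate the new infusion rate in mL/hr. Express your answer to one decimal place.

2.7 mg/min × 60 min/hr = 162 mg/hr
Concentration = 1967 mg ÷ 628 mL = 3.132166 mg/mL
Rate = 162 mg/hr ÷ 3.132166 mg/mL = 51.7214 mL/hr

51.7 mL/hr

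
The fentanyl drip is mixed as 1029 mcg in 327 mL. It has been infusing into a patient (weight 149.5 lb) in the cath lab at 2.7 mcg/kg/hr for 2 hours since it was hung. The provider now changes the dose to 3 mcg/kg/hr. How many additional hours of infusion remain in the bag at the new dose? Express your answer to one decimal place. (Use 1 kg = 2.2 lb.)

Initial rate:
Weight = 149.5 lb ÷ 2.2 lb/kg = 67.95455 kg
Dose = 2.7 mcg/kg/hr × 67.95455 kg = 183.4773 mcg/hr
Concentration = 1029 mcg ÷ 327 mL = 3.146789 mcg/mL
Rate = 183.4773 mcg/hr ÷ 3.146789 mcg/mL = 58.30619 mL/hr
Volume infused so far = 58.30619 mL/hr × 2 hr = 116.6124 mL
Volume remaining = 327 − 116.6124 = 210.3876 mL
New rate:
Dose = 3 mcg/kg/hr × 67.95455 kg = 203.8636 mcg/hr
Rate = 203.8636 mcg/hr ÷ 3.146789 mcg/mL = 64.78465 mL/hr
Time remaining = 210.3876 mL ÷ 64.78465 mL/hr = 3.247492 hr

3.2 hours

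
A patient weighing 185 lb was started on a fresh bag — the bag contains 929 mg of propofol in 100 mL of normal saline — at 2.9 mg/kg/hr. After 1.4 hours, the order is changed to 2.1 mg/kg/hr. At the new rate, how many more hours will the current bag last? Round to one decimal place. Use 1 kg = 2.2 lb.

3.3 hours

Initial rate:
Weight = 185 lb ÷ 2.2 lb/kg = 84.09091 kg
Dose = 2.9 mg/kg/hr × 84.09091 kg = 243.8636 mg/hr
Concentration = 929 mg ÷ 100 mL = 9.29 mg/mL
Rate = 243.8636 mg/hr ÷ 9.29 mg/mL = 26.25012 mL/hr
Volume infused so far = 26.25012 mL/hr × 1.4 hr = 36.75017 mL
Volume remaining = 100 − 36.75017 = 63.24983 mL
New rate:
Dose = 2.1 mg/kg/hr × 84.09091 kg = 176.5909 mg/hr
Rate = 176.5909 mg/hr ÷ 9.29 mg/mL = 19.00871 mL/hr
Time remaining = 63.24983 mL ÷ 19.00871 mL/hr = 3.327413 hr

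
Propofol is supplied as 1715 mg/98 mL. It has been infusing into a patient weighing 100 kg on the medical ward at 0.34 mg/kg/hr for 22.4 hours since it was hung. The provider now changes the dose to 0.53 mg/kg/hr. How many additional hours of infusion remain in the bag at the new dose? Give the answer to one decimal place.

18.0 hours

Initial rate:
Dose = 0.34 mg/kg/hr × 100 kg = 34 mg/hr
Concentration = 1715 mg ÷ 98 mL = 17.5 mg/mL
Rate = 34 mg/hr ÷ 17.5 mg/mL = 1.942857 mL/hr
Volume infused so far = 1.942857 mL/hr × 22.4 hr = 43.52 mL
Volume remaining = 98 − 43.52 = 54.48 mL
New rate:
Dose = 0.53 mg/kg/hr × 100 kg = 53 mg/hr
Rate = 53 mg/hr ÷ 17.5 mg/mL = 3.028571 mL/hr
Time remaining = 54.48 mL ÷ 3.028571 mL/hr = 17.98868 hr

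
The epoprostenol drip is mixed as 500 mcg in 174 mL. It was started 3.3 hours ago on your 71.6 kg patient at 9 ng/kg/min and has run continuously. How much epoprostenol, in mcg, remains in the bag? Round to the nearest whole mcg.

Dose = 9 ng/kg/min × 71.6 kg = 644.4 ng/min
644.4 ng/min × 60 min/hr = 38664 ng/hr
Concentration = 500 mcg ÷ 174 mL = 2.873563 mcg/mL = 2873.563 ng/mL
Rate = 38664 ng/hr ÷ 2873.563 ng/mL = 13.45507 mL/hr
Volume infused = 13.45507 mL/hr × 3.3 hr = 44.40174 mL
Volume remaining = 174 − 44.40174 = 129.5983 mL
Drug remaining = 129.5983 mL × 2873.563 ng/mL = 372408.8 ng = 372.4088 mcg

372 mcg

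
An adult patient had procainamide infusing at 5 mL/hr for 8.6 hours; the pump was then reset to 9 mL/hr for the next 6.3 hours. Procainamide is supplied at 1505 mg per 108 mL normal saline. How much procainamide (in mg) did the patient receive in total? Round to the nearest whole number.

1389 mg

Concentration = 1505 mg ÷ 108 mL = 13.93519 mg/mL
Stage 1: 5 mL/hr × 8.6 hr = 43 mL → 43 mL × 13.93519 mg/mL = 599.213 mg
Stage 2: 9 mL/hr × 6.3 hr = 56.7 mL → 56.7 mL × 13.93519 mg/mL = 790.125 mg
Total = 599.213 + 790.125 = 1389.338 mg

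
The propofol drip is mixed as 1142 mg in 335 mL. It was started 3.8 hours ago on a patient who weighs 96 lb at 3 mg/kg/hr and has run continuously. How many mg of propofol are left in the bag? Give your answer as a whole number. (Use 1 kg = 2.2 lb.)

645 mg

Weight = 96 lb ÷ 2.2 lb/kg = 43.63636 kg
Dose = 3 mg/kg/hr × 43.63636 kg = 130.9091 mg/hr
Concentration = 1142 mg ÷ 335 mL = 3.408955 mg/mL
Rate = 130.9091 mg/hr ÷ 3.408955 mg/mL = 38.40153 mL/hr
Volume infused = 38.40153 mL/hr × 3.8 hr = 145.9258 mL
Volume remaining = 335 − 145.9258 = 189.0742 mL
Drug remaining = 189.0742 mL × 3.408955 mg/mL = 644.5455 mg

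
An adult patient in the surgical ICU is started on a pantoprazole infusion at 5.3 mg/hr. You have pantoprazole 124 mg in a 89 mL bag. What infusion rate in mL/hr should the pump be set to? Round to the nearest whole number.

Concentration = 124 mg ÷ 89 mL = 1.393258 mg/mL
Rate = 5.3 mg/hr ÷ 1.393258 mg/mL = 3.804032 mL/hr

4 mL/hr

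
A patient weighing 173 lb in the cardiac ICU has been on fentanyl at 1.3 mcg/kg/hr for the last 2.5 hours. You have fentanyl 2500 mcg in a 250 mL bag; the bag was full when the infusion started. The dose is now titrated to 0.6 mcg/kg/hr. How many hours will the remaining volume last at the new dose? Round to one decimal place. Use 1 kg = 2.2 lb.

Initial rate:
Weight = 173 lb ÷ 2.2 lb/kg = 78.63636 kg
Dose = 1.3 mcg/kg/hr × 78.63636 kg = 102.2273 mcg/hr
Concentration = 2500 mcg ÷ 250 mL = 10 mcg/mL
Rate = 102.2273 mcg/hr ÷ 10 mcg/mL = 10.22273 mL/hr
Volume infused so far = 10.22273 mL/hr × 2.5 hr = 25.55682 mL
Volume remaining = 250 − 25.55682 = 224.4432 mL
New rate:
Dose = 0.6 mcg/kg/hr × 78.63636 kg = 47.18182 mcg/hr
Rate = 47.18182 mcg/hr ÷ 10 mcg/mL = 4.718182 mL/hr
Time remaining = 224.4432 mL ÷ 4.718182 mL/hr = 47.56985 hr

47.6 hours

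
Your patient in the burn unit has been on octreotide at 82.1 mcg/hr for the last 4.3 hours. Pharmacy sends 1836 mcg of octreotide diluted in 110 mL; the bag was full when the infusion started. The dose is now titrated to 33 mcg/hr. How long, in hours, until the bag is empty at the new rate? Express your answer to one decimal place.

Initial rate:
Concentration = 1836 mcg ÷ 110 mL = 16.69091 mcg/mL
Rate = 82.1 mcg/hr ÷ 16.69091 mcg/mL = 4.918845 mL/hr
Volume infused so far = 4.918845 mL/hr × 4.3 hr = 21.15103 mL
Volume remaining = 110 − 21.15103 = 88.84897 mL
New rate:
Rate = 33 mcg/hr ÷ 16.69091 mcg/mL = 1.977124 mL/hr
Time remaining = 88.84897 mL ÷ 1.977124 mL/hr = 44.93848 hr

44.9 hours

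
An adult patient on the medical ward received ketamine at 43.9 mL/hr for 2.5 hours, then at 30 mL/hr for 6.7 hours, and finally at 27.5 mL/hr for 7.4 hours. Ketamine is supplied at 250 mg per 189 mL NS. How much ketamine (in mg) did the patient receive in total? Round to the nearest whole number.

680 mg

Concentration = 250 mg ÷ 189 mL = 1.322751 mg/mL
Stage 1: 43.9 mL/hr × 2.5 hr = 109.75 mL → 109.75 mL × 1.322751 mg/mL = 145.172 mg
Stage 2: 30 mL/hr × 6.7 hr = 201 mL → 201 mL × 1.322751 mg/mL = 265.873 mg
Stage 3: 27.5 mL/hr × 7.4 hr = 203.5 mL → 203.5 mL × 1.322751 mg/mL = 269.1799 mg
Total = 145.172 + 265.873 + 269.1799 = 680.2249 mg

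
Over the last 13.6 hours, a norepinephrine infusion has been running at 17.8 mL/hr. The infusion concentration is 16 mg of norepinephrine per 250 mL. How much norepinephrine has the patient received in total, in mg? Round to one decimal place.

15.5 mg

Concentration = 16 mg ÷ 250 mL = 0.064 mg/mL = 64 mcg/mL
Drug rate = 17.8 mL/hr × 64 mcg/mL = 1139.2 mcg/hr
Total = 1139.2 mcg/hr × 13.6 hr = 15493.12 mcg = 15.49312 mg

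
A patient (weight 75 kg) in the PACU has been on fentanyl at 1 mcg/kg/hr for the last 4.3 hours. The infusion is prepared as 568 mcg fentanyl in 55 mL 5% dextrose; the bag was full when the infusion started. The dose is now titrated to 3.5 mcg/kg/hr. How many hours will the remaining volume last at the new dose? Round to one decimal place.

0.9 hours

Initial rate:
Dose = 1 mcg/kg/hr × 75 kg = 75 mcg/hr
Concentration = 568 mcg ÷ 55 mL = 10.32727 mcg/mL
Rate = 75 mcg/hr ÷ 10.32727 mcg/mL = 7.262324 mL/hr
Volume infused so far = 7.262324 mL/hr × 4.3 hr = 31.22799 mL
Volume remaining = 55 − 31.22799 = 23.77201 mL
New rate:
Dose = 3.5 mcg/kg/hr × 75 kg = 262.5 mcg/hr
Rate = 262.5 mcg/hr ÷ 10.32727 mcg/mL = 25.41813 mL/hr
Time remaining = 23.77201 mL ÷ 25.41813 mL/hr = 0.9352381 hr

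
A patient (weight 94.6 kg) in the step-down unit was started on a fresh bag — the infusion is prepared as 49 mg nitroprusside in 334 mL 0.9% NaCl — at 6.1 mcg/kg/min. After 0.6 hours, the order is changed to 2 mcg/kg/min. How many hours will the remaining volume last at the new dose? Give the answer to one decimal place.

2.5 hours

Initial rate:
Dose = 6.1 mcg/kg/min × 94.6 kg = 577.06 mcg/min
577.06 mcg/min × 60 min/hr = 34623.6 mcg/hr
Concentration = 49 mg ÷ 334 mL = 0.1467066 mg/mL = 146.7066 mcg/mL
Rate = 34623.6 mcg/hr ÷ 146.7066 mcg/mL = 236.0058 mL/hr
Volume infused so far = 236.0058 mL/hr × 0.6 hr = 141.6035 mL
Volume remaining = 334 − 141.6035 = 192.3965 mL
New rate:
Dose = 2 mcg/kg/min × 94.6 kg = 189.2 mcg/min
189.2 mcg/min × 60 min/hr = 11352 mcg/hr
Rate = 11352 mcg/hr ÷ 146.7066 mcg/mL = 77.37894 mL/hr
Time remaining = 192.3965 mL ÷ 77.37894 mL/hr = 2.48642 hr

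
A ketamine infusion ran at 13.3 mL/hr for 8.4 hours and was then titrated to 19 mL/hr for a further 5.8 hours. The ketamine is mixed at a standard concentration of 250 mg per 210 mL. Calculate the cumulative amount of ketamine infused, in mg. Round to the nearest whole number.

Concentration = 250 mg ÷ 210 mL = 1.190476 mg/mL
Stage 1: 13.3 mL/hr × 8.4 hr = 111.72 mL → 111.72 mL × 1.190476 mg/mL = 133 mg
Stage 2: 19 mL/hr × 5.8 hr = 110.2 mL → 110.2 mL × 1.190476 mg/mL = 131.1905 mg
Total = 133 + 131.1905 = 264.1905 mg

264 mg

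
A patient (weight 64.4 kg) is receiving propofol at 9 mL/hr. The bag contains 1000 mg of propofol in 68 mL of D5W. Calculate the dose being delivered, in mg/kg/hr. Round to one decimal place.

Concentration = 1000 mg ÷ 68 mL = 14.70588 mg/mL
Drug rate = 9 mL/hr × 14.70588 mg/mL = 132.3529 mg/hr
132.3529 mg/hr ÷ 64.4 kg = 2.05517 mg/kg/hr

2.1 mg/kg/hr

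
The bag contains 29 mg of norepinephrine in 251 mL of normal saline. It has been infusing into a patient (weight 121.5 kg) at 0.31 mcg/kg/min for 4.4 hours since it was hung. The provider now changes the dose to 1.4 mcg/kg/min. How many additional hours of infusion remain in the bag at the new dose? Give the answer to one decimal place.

Initial rate:
Dose = 0.31 mcg/kg/min × 121.5 kg = 37.665 mcg/min
37.665 mcg/min × 60 min/hr = 2259.9 mcg/hr
Concentration = 29 mg ÷ 251 mL = 0.1155378 mg/mL = 115.5378 mcg/mL
Rate = 2259.9 mcg/hr ÷ 115.5378 mcg/mL = 19.55982 mL/hr
Volume infused so far = 19.55982 mL/hr × 4.4 hr = 86.06323 mL
Volume remaining = 251 − 86.06323 = 164.9368 mL
New rate:
Dose = 1.4 mcg/kg/min × 121.5 kg = 170.1 mcg/min
170.1 mcg/min × 60 min/hr = 10206 mcg/hr
Rate = 10206 mcg/hr ÷ 115.5378 mcg/mL = 88.33469 mL/hr
Time remaining = 164.9368 mL ÷ 88.33469 mL/hr = 1.86718 hr

1.9 hours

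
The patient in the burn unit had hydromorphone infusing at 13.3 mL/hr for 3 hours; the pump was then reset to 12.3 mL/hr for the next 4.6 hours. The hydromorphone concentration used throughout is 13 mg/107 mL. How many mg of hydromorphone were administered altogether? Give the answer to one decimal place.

Concentration = 13 mg ÷ 107 mL = 0.1214953 mg/mL
Stage 1: 13.3 mL/hr × 3 hr = 39.9 mL → 39.9 mL × 0.1214953 mg/mL = 4.847664 mg
Stage 2: 12.3 mL/hr × 4.6 hr = 56.58 mL → 56.58 mL × 0.1214953 mg/mL = 6.874206 mg
Total = 4.847664 + 6.874206 = 11.72187 mg

11.7 mg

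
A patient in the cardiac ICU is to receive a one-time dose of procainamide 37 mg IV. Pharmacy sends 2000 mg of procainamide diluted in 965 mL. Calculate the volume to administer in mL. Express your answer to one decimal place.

17.9 mL

Concentration = 2000 mg ÷ 965 mL = 2.072539 mg/mL
Volume = 37 mg ÷ 2.072539 mg/mL = 17.8525 mL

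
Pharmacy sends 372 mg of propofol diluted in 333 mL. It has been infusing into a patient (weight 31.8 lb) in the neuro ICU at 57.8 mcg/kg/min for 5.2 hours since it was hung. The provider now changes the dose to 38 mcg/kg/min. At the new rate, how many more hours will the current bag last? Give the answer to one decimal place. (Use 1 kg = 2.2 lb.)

3.4 hours

Initial rate:
Weight = 31.8 lb ÷ 2.2 lb/kg = 14.45455 kg
Dose = 57.8 mcg/kg/min × 14.45455 kg = 835.4727 mcg/min
835.4727 mcg/min × 60 min/hr = 50128.36 mcg/hr
Concentration = 372 mg ÷ 333 mL = 1.117117 mg/mL = 1117.117 mcg/mL
Rate = 50128.36 mcg/hr ÷ 1117.117 mcg/mL = 44.87297 mL/hr
Volume infused so far = 44.87297 mL/hr × 5.2 hr = 233.3394 mL
Volume remaining = 333 − 233.3394 = 99.66055 mL
New rate:
Dose = 38 mcg/kg/min × 14.45455 kg = 549.2727 mcg/min
549.2727 mcg/min × 60 min/hr = 32956.36 mcg/hr
Rate = 32956.36 mcg/hr ÷ 1117.117 mcg/mL = 29.50126 mL/hr
Time remaining = 99.66055 mL ÷ 29.50126 mL/hr = 3.378179 hr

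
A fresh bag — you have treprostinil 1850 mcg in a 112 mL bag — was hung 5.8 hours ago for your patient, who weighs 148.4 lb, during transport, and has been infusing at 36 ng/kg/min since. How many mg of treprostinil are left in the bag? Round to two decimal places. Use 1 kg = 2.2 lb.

1.00 mg

Weight = 148.4 lb ÷ 2.2 lb/kg = 67.45455 kg
Dose = 36 ng/kg/min × 67.45455 kg = 2428.364 ng/min
2428.364 ng/min × 60 min/hr = 145701.8 ng/hr
Concentration = 1850 mcg ÷ 112 mL = 16.51786 mcg/mL = 16517.86 ng/mL
Rate = 145701.8 ng/hr ÷ 16517.86 ng/mL = 8.820867 mL/hr
Volume infused = 8.820867 mL/hr × 5.8 hr = 51.16103 mL
Volume remaining = 112 − 51.16103 = 60.83897 mL
Drug remaining = 60.83897 mL × 16517.86 ng/mL = 1004929 ng = 1.004929 mg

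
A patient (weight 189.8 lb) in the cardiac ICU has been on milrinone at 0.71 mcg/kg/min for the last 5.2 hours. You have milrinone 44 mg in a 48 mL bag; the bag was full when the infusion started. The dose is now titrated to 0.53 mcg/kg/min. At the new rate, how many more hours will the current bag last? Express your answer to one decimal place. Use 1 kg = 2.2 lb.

9.1 hours

Initial rate:
Weight = 189.8 lb ÷ 2.2 lb/kg = 86.27273 kg
Dose = 0.71 mcg/kg/min × 86.27273 kg = 61.25364 mcg/min
61.25364 mcg/min × 60 min/hr = 3675.218 mcg/hr
Concentration = 44 mg ÷ 48 mL = 0.9166667 mg/mL = 916.6667 mcg/mL
Rate = 3675.218 mcg/hr ÷ 916.6667 mcg/mL = 4.009329 mL/hr
Volume infused so far = 4.009329 mL/hr × 5.2 hr = 20.84851 mL
Volume remaining = 48 − 20.84851 = 27.15149 mL
New rate:
Dose = 0.53 mcg/kg/min × 86.27273 kg = 45.72455 mcg/min
45.72455 mcg/min × 60 min/hr = 2743.473 mcg/hr
Rate = 2743.473 mcg/hr ÷ 916.6667 mcg/mL = 2.992879 mL/hr
Time remaining = 27.15149 mL ÷ 2.992879 mL/hr = 9.072029 hr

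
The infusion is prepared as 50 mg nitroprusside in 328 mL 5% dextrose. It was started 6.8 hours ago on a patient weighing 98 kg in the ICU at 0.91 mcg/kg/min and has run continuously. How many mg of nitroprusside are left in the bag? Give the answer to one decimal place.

13.6 mg

Dose = 0.91 mcg/kg/min × 98 kg = 89.18 mcg/min
89.18 mcg/min × 60 min/hr = 5350.8 mcg/hr
Concentration = 50 mg ÷ 328 mL = 0.152439 mg/mL = 152.439 mcg/mL
Rate = 5350.8 mcg/hr ÷ 152.439 mcg/mL = 35.10125 mL/hr
Volume infused = 35.10125 mL/hr × 6.8 hr = 238.6885 mL
Volume remaining = 328 − 238.6885 = 89.31151 mL
Drug remaining = 89.31151 mL × 152.439 mcg/mL = 13614.56 mcg = 13.61456 mg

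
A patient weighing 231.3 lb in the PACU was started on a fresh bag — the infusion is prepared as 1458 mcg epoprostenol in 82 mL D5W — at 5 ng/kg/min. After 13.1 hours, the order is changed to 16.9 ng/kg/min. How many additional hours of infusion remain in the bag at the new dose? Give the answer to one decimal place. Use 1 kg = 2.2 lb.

Initial rate:
Weight = 231.3 lb ÷ 2.2 lb/kg = 105.1364 kg
Dose = 5 ng/kg/min × 105.1364 kg = 525.6818 ng/min
525.6818 ng/min × 60 min/hr = 31540.91 ng/hr
Concentration = 1458 mcg ÷ 82 mL = 17.78049 mcg/mL = 17780.49 ng/mL
Rate = 31540.91 ng/hr ÷ 17780.49 ng/mL = 1.773906 mL/hr
Volume infused so far = 1.773906 mL/hr × 13.1 hr = 23.23816 mL
Volume remaining = 82 − 23.23816 = 58.76184 mL
New rate:
Dose = 16.9 ng/kg/min × 105.1364 kg = 1776.805 ng/min
1776.805 ng/min × 60 min/hr = 106608.3 ng/hr
Rate = 106608.3 ng/hr ÷ 17780.49 ng/mL = 5.995801 mL/hr
Time remaining = 58.76184 mL ÷ 5.995801 mL/hr = 9.800497 hr

9.8 hours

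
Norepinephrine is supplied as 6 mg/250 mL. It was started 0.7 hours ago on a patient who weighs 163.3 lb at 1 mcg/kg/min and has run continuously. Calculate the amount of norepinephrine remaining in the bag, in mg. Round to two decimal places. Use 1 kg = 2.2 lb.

Weight = 163.3 lb ÷ 2.2 lb/kg = 74.22727 kg
Dose = 1 mcg/kg/min × 74.22727 kg = 74.22727 mcg/min
74.22727 mcg/min × 60 min/hr = 4453.636 mcg/hr
Concentration = 6 mg ÷ 250 mL = 0.024 mg/mL = 24 mcg/mL
Rate = 4453.636 mcg/hr ÷ 24 mcg/mL = 185.5682 mL/hr
Volume infused = 185.5682 mL/hr × 0.7 hr = 129.8977 mL
Volume remaining = 250 − 129.8977 = 120.1023 mL
Drug remaining = 120.1023 mL × 24 mcg/mL = 2882.455 mcg = 2.882455 mg

2.88 mg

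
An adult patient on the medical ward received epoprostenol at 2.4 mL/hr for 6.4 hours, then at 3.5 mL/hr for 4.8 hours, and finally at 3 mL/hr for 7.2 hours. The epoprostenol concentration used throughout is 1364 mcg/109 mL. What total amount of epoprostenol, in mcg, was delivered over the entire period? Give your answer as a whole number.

Concentration = 1364 mcg ÷ 109 mL = 12.51376 mcg/mL
Stage 1: 2.4 mL/hr × 6.4 hr = 15.36 mL → 15.36 mL × 12.51376 mcg/mL = 192.2114 mcg
Stage 2: 3.5 mL/hr × 4.8 hr = 16.8 mL → 16.8 mL × 12.51376 mcg/mL = 210.2312 mcg
Stage 3: 3 mL/hr × 7.2 hr = 21.6 mL → 21.6 mL × 12.51376 mcg/mL = 270.2972 mcg
Total = 192.2114 + 210.2312 + 270.2972 = 672.7398 mcg

673 mcg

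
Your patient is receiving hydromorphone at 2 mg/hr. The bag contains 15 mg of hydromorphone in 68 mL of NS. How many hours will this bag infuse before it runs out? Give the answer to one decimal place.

7.5 hours

Concentration = 15 mg ÷ 68 mL = 0.2205882 mg/mL
Rate = 2 mg/hr ÷ 0.2205882 mg/mL = 9.066667 mL/hr
Duration = 68 mL ÷ 9.066667 mL/hr = 7.5 hr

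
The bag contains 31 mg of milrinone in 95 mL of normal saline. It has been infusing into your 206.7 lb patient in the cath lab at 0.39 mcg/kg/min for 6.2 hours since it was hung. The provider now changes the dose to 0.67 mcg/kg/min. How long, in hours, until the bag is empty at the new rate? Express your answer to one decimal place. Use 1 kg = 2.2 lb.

4.6 hours

Initial rate:
Weight = 206.7 lb ÷ 2.2 lb/kg = 93.95455 kg
Dose = 0.39 mcg/kg/min × 93.95455 kg = 36.64227 mcg/min
36.64227 mcg/min × 60 min/hr = 2198.536 mcg/hr
Concentration = 31 mg ÷ 95 mL = 0.3263158 mg/mL = 326.3158 mcg/mL
Rate = 2198.536 mcg/hr ÷ 326.3158 mcg/mL = 6.73745 mL/hr
Volume infused so far = 6.73745 mL/hr × 6.2 hr = 41.77219 mL
Volume remaining = 95 − 41.77219 = 53.22781 mL
New rate:
Dose = 0.67 mcg/kg/min × 93.95455 kg = 62.94955 mcg/min
62.94955 mcg/min × 60 min/hr = 3776.973 mcg/hr
Rate = 3776.973 mcg/hr ÷ 326.3158 mcg/mL = 11.57459 mL/hr
Time remaining = 53.22781 mL ÷ 11.57459 mL/hr = 4.598676 hr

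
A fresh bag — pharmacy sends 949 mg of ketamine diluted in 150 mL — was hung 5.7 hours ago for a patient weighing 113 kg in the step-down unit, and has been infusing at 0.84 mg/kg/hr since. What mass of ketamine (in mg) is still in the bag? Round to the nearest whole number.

408 mg

Dose = 0.84 mg/kg/hr × 113 kg = 94.92 mg/hr
Concentration = 949 mg ÷ 150 mL = 6.326667 mg/mL
Rate = 94.92 mg/hr ÷ 6.326667 mg/mL = 15.00316 mL/hr
Volume infused = 15.00316 mL/hr × 5.7 hr = 85.51802 mL
Volume remaining = 150 − 85.51802 = 64.48198 mL
Drug remaining = 64.48198 mL × 6.326667 mg/mL = 407.956 mg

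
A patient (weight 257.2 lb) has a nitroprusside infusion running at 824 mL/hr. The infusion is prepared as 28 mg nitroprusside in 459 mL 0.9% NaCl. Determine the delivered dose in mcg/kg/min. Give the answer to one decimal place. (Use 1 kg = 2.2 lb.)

Weight = 257.2 lb ÷ 2.2 lb/kg = 116.9091 kg
Concentration = 28 mg ÷ 459 mL = 0.06100218 mg/mL = 61.00218 mcg/mL
Drug rate = 824 mL/hr × 61.00218 mcg/mL = 50265.8 mcg/hr
50265.8 mcg/hr ÷ 60 min/hr = 837.7633 mcg/min
837.7633 mcg/min ÷ 116.9091 kg = 7.165938 mcg/kg/min

7.2 mcg/kg/min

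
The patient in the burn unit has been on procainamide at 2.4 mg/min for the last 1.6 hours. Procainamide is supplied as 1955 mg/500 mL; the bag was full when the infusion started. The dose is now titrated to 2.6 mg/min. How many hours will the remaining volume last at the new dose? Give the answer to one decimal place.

11.1 hours

Initial rate:
2.4 mg/min × 60 min/hr = 144 mg/hr
Concentration = 1955 mg ÷ 500 mL = 3.91 mg/mL
Rate = 144 mg/hr ÷ 3.91 mg/mL = 36.82864 mL/hr
Volume infused so far = 36.82864 mL/hr × 1.6 hr = 58.92583 mL
Volume remaining = 500 − 58.92583 = 441.0742 mL
New rate:
2.6 mg/min × 60 min/hr = 156 mg/hr
Rate = 156 mg/hr ÷ 3.91 mg/mL = 39.8977 mL/hr
Time remaining = 441.0742 mL ÷ 39.8977 mL/hr = 11.05513 hr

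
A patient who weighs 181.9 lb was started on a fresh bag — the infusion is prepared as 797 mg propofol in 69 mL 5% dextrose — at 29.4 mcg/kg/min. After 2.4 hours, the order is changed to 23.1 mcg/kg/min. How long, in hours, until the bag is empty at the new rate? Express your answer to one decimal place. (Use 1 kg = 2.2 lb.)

Initial rate:
Weight = 181.9 lb ÷ 2.2 lb/kg = 82.68182 kg
Dose = 29.4 mcg/kg/min × 82.68182 kg = 2430.845 mcg/min
2430.845 mcg/min × 60 min/hr = 145850.7 mcg/hr
Concentration = 797 mg ÷ 69 mL = 11.55072 mg/mL = 11550.72 mcg/mL
Rate = 145850.7 mcg/hr ÷ 11550.72 mcg/mL = 12.62698 mL/hr
Volume infused so far = 12.62698 mL/hr × 2.4 hr = 30.30474 mL
Volume remaining = 69 − 30.30474 = 38.69526 mL
New rate:
Dose = 23.1 mcg/kg/min × 82.68182 kg = 1909.95 mcg/min
1909.95 mcg/min × 60 min/hr = 114597 mcg/hr
Rate = 114597 mcg/hr ÷ 11550.72 mcg/mL = 9.921196 mL/hr
Time remaining = 38.69526 mL ÷ 9.921196 mL/hr = 3.900261 hr

3.9 hours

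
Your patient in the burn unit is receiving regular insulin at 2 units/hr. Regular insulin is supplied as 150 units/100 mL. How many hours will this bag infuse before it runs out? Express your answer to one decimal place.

75.0 hours

Concentration = 150 units ÷ 100 mL = 1.5 units/mL
Rate = 2 units/hr ÷ 1.5 units/mL = 1.333333 mL/hr
Duration = 100 mL ÷ 1.333333 mL/hr = 75 hr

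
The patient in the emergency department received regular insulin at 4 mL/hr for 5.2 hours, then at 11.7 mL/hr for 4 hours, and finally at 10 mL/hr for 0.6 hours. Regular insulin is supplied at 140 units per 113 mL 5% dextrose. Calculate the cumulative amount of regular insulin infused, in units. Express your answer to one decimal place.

91.2 units

Concentration = 140 units ÷ 113 mL = 1.238938 units/mL
Stage 1: 4 mL/hr × 5.2 hr = 20.8 mL → 20.8 mL × 1.238938 units/mL = 25.76991 units
Stage 2: 11.7 mL/hr × 4 hr = 46.8 mL → 46.8 mL × 1.238938 units/mL = 57.9823 units
Stage 3: 10 mL/hr × 0.6 hr = 6 mL → 6 mL × 1.238938 units/mL = 7.433628 units
Total = 25.76991 + 57.9823 + 7.433628 = 91.18584 units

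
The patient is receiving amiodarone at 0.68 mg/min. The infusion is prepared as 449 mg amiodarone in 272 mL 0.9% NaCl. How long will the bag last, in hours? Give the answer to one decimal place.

0.68 mg/min × 60 min/hr = 40.8 mg/hr
Concentration = 449 mg ÷ 272 mL = 1.650735 mg/mL
Rate = 40.8 mg/hr ÷ 1.650735 mg/mL = 24.71626 mL/hr
Duration = 272 mL ÷ 24.71626 mL/hr = 11.0049 hr

11.0 hours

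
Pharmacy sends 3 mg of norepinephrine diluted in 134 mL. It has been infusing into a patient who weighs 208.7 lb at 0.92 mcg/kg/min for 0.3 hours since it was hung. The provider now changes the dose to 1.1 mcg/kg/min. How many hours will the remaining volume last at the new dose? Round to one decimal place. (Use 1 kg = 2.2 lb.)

Initial rate:
Weight = 208.7 lb ÷ 2.2 lb/kg = 94.86364 kg
Dose = 0.92 mcg/kg/min × 94.86364 kg = 87.27455 mcg/min
87.27455 mcg/min × 60 min/hr = 5236.473 mcg/hr
Concentration = 3 mg ÷ 134 mL = 0.02238806 mg/mL = 22.38806 mcg/mL
Rate = 5236.473 mcg/hr ÷ 22.38806 mcg/mL = 233.8958 mL/hr
Volume infused so far = 233.8958 mL/hr × 0.3 hr = 70.16873 mL
Volume remaining = 134 − 70.16873 = 63.83127 mL
New rate:
Dose = 1.1 mcg/kg/min × 94.86364 kg = 104.35 mcg/min
104.35 mcg/min × 60 min/hr = 6261 mcg/hr
Rate = 6261 mcg/hr ÷ 22.38806 mcg/mL = 279.658 mL/hr
Time remaining = 63.83127 mL ÷ 279.658 mL/hr = 0.2282476 hr

0.2 hours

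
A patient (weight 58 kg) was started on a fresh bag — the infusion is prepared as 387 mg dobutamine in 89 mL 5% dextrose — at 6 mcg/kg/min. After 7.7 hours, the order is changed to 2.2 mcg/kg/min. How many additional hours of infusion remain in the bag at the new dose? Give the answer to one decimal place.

Initial rate:
Dose = 6 mcg/kg/min × 58 kg = 348 mcg/min
348 mcg/min × 60 min/hr = 20880 mcg/hr
Concentration = 387 mg ÷ 89 mL = 4.348315 mg/mL = 4348.315 mcg/mL
Rate = 20880 mcg/hr ÷ 4348.315 mcg/mL = 4.80186 mL/hr
Volume infused so far = 4.80186 mL/hr × 7.7 hr = 36.97433 mL
Volume remaining = 89 − 36.97433 = 52.02567 mL
New rate:
Dose = 2.2 mcg/kg/min × 58 kg = 127.6 mcg/min
127.6 mcg/min × 60 min/hr = 7656 mcg/hr
Rate = 7656 mcg/hr ÷ 4348.315 mcg/mL = 1.760682 mL/hr
Time remaining = 52.02567 mL ÷ 1.760682 mL/hr = 29.54859 hr

29.5 hours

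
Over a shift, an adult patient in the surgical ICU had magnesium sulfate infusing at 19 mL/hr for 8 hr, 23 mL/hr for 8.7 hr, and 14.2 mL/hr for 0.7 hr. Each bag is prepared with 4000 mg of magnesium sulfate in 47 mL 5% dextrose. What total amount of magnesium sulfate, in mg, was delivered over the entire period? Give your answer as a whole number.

Concentration = 4000 mg ÷ 47 mL = 85.10638 mg/mL
Stage 1: 19 mL/hr × 8 hr = 152 mL → 152 mL × 85.10638 mg/mL = 12936.17 mg
Stage 2: 23 mL/hr × 8.7 hr = 200.1 mL → 200.1 mL × 85.10638 mg/mL = 17029.79 mg
Stage 3: 14.2 mL/hr × 0.7 hr = 9.94 mL → 9.94 mL × 85.10638 mg/mL = 845.9574 mg
Total = 12936.17 + 17029.79 + 845.9574 = 30811.91 mg

30812 mg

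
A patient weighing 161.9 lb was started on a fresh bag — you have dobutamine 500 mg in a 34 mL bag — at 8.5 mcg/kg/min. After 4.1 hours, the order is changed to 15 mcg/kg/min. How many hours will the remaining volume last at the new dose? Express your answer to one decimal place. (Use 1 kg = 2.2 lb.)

Initial rate:
Weight = 161.9 lb ÷ 2.2 lb/kg = 73.59091 kg
Dose = 8.5 mcg/kg/min × 73.59091 kg = 625.5227 mcg/min
625.5227 mcg/min × 60 min/hr = 37531.36 mcg/hr
Concentration = 500 mg ÷ 34 mL = 14.70588 mg/mL = 14705.88 mcg/mL
Rate = 37531.36 mcg/hr ÷ 14705.88 mcg/mL = 2.552133 mL/hr
Volume infused so far = 2.552133 mL/hr × 4.1 hr = 10.46374 mL
Volume remaining = 34 − 10.46374 = 23.53626 mL
New rate:
Dose = 15 mcg/kg/min × 73.59091 kg = 1103.864 mcg/min
1103.864 mcg/min × 60 min/hr = 66231.82 mcg/hr
Rate = 66231.82 mcg/hr ÷ 14705.88 mcg/mL = 4.503764 mL/hr
Time remaining = 23.53626 mL ÷ 4.503764 mL/hr = 5.225908 hr

5.2 hours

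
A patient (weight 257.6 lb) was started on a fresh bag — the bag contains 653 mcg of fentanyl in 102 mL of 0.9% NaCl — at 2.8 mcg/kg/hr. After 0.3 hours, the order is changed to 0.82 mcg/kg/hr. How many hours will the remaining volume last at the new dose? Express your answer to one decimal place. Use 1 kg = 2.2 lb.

Initial rate:
Weight = 257.6 lb ÷ 2.2 lb/kg = 117.0909 kg
Dose = 2.8 mcg/kg/hr × 117.0909 kg = 327.8545 mcg/hr
Concentration = 653 mcg ÷ 102 mL = 6.401961 mcg/mL
Rate = 327.8545 mcg/hr ÷ 6.401961 mcg/mL = 51.21158 mL/hr
Volume infused so far = 51.21158 mL/hr × 0.3 hr = 15.36347 mL
Volume remaining = 102 − 15.36347 = 86.63653 mL
New rate:
Dose = 0.82 mcg/kg/hr × 117.0909 kg = 96.01455 mcg/hr
Rate = 96.01455 mcg/hr ÷ 6.401961 mcg/mL = 14.99768 mL/hr
Time remaining = 86.63653 mL ÷ 14.99768 mL/hr = 5.776663 hr

5.8 hours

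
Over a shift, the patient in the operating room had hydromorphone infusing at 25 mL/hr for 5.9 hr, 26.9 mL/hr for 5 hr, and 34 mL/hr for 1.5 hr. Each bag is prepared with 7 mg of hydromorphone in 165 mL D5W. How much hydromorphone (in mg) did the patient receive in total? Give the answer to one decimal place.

14.1 mg

Concentration = 7 mg ÷ 165 mL = 0.04242424 mg/mL
Stage 1: 25 mL/hr × 5.9 hr = 147.5 mL → 147.5 mL × 0.04242424 mg/mL = 6.257576 mg
Stage 2: 26.9 mL/hr × 5 hr = 134.5 mL → 134.5 mL × 0.04242424 mg/mL = 5.706061 mg
Stage 3: 34 mL/hr × 1.5 hr = 51 mL → 51 mL × 0.04242424 mg/mL = 2.163636 mg
Total = 6.257576 + 5.706061 + 2.163636 = 14.12727 mg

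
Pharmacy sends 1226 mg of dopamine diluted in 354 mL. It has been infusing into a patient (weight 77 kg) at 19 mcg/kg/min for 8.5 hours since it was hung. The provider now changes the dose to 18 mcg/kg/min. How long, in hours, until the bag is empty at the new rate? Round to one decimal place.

Initial rate:
Dose = 19 mcg/kg/min × 77 kg = 1463 mcg/min
1463 mcg/min × 60 min/hr = 87780 mcg/hr
Concentration = 1226 mg ÷ 354 mL = 3.463277 mg/mL = 3463.277 mcg/mL
Rate = 87780 mcg/hr ÷ 3463.277 mcg/mL = 25.34594 mL/hr
Volume infused so far = 25.34594 mL/hr × 8.5 hr = 215.4405 mL
Volume remaining = 354 − 215.4405 = 138.5595 mL
New rate:
Dose = 18 mcg/kg/min × 77 kg = 1386 mcg/min
1386 mcg/min × 60 min/hr = 83160 mcg/hr
Rate = 83160 mcg/hr ÷ 3463.277 mcg/mL = 24.01194 mL/hr
Time remaining = 138.5595 mL ÷ 24.01194 mL/hr = 5.770443 hr

5.8 hours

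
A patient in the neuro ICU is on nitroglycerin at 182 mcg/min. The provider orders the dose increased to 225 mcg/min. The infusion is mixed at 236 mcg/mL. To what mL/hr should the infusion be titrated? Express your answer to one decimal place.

225 mcg/min × 60 min/hr = 13500 mcg/hr
Rate = 13500 mcg/hr ÷ 236 mcg/mL = 57.20339 mL/hr

57.2 mL/hr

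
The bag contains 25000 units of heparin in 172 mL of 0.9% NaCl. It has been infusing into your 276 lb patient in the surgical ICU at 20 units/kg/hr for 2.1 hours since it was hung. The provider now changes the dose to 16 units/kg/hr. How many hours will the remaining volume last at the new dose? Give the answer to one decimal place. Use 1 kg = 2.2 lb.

9.8 hours

Initial rate:
Weight = 276 lb ÷ 2.2 lb/kg = 125.4545 kg
Dose = 20 units/kg/hr × 125.4545 kg = 2509.091 units/hr
Concentration = 25000 units ÷ 172 mL = 145.3488 units/mL
Rate = 2509.091 units/hr ÷ 145.3488 units/mL = 17.26255 mL/hr
Volume infused so far = 17.26255 mL/hr × 2.1 hr = 36.25135 mL
Volume remaining = 172 − 36.25135 = 135.7487 mL
New rate:
Dose = 16 units/kg/hr × 125.4545 kg = 2007.273 units/hr
Rate = 2007.273 units/hr ÷ 145.3488 units/mL = 13.81004 mL/hr
Time remaining = 135.7487 mL ÷ 13.81004 mL/hr = 9.82971 hr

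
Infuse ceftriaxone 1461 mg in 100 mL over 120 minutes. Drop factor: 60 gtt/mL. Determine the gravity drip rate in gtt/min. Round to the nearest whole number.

50 gtt/min

100 mL ÷ (120 min) = 0.8333333 mL/min
0.8333333 mL/min × 60 gtt/mL = 50 gtt/min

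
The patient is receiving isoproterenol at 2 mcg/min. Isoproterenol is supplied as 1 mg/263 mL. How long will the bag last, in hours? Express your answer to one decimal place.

8.3 hours

2 mcg/min × 60 min/hr = 120 mcg/hr
Concentration = 1 mg ÷ 263 mL = 0.003802281 mg/mL = 3.802281 mcg/mL
Rate = 120 mcg/hr ÷ 3.802281 mcg/mL = 31.56 mL/hr
Duration = 263 mL ÷ 31.56 mL/hr = 8.333333 hr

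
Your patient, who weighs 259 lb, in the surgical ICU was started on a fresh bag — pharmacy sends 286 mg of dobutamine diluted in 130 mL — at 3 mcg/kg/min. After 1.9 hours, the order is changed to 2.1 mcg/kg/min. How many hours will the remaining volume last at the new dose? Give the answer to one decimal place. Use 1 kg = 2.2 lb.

16.6 hours

Initial rate:
Weight = 259 lb ÷ 2.2 lb/kg = 117.7273 kg
Dose = 3 mcg/kg/min × 117.7273 kg = 353.1818 mcg/min
353.1818 mcg/min × 60 min/hr = 21190.91 mcg/hr
Concentration = 286 mg ÷ 130 mL = 2.2 mg/mL = 2200 mcg/mL
Rate = 21190.91 mcg/hr ÷ 2200 mcg/mL = 9.632231 mL/hr
Volume infused so far = 9.632231 mL/hr × 1.9 hr = 18.30124 mL
Volume remaining = 130 − 18.30124 = 111.6988 mL
New rate:
Dose = 2.1 mcg/kg/min × 117.7273 kg = 247.2273 mcg/min
247.2273 mcg/min × 60 min/hr = 14833.64 mcg/hr
Rate = 14833.64 mcg/hr ÷ 2200 mcg/mL = 6.742562 mL/hr
Time remaining = 111.6988 mL ÷ 6.742562 mL/hr = 16.56622 hr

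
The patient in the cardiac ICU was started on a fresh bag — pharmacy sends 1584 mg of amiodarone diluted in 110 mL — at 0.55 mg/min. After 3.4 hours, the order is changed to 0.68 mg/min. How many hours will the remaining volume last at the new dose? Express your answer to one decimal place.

Initial rate:
0.55 mg/min × 60 min/hr = 33 mg/hr
Concentration = 1584 mg ÷ 110 mL = 14.4 mg/mL
Rate = 33 mg/hr ÷ 14.4 mg/mL = 2.291667 mL/hr
Volume infused so far = 2.291667 mL/hr × 3.4 hr = 7.791667 mL
Volume remaining = 110 − 7.791667 = 102.2083 mL
New rate:
0.68 mg/min × 60 min/hr = 40.8 mg/hr
Rate = 40.8 mg/hr ÷ 14.4 mg/mL = 2.833333 mL/hr
Time remaining = 102.2083 mL ÷ 2.833333 mL/hr = 36.07353 hr

36.1 hours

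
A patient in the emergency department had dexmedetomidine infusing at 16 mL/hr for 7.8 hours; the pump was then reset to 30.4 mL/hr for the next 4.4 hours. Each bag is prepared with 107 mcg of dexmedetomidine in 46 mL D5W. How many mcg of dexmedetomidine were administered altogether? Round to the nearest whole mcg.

601 mcg

Concentration = 107 mcg ÷ 46 mL = 2.326087 mcg/mL
Stage 1: 16 mL/hr × 7.8 hr = 124.8 mL → 124.8 mL × 2.326087 mcg/mL = 290.2957 mcg
Stage 2: 30.4 mL/hr × 4.4 hr = 133.76 mL → 133.76 mL × 2.326087 mcg/mL = 311.1374 mcg
Total = 290.2957 + 311.1374 = 601.433 mcg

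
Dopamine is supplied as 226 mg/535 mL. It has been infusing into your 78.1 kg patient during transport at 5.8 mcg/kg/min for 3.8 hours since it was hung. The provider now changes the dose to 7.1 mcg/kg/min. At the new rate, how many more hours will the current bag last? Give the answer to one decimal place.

Initial rate:
Dose = 5.8 mcg/kg/min × 78.1 kg = 452.98 mcg/min
452.98 mcg/min × 60 min/hr = 27178.8 mcg/hr
Concentration = 226 mg ÷ 535 mL = 0.4224299 mg/mL = 422.4299 mcg/mL
Rate = 27178.8 mcg/hr ÷ 422.4299 mcg/mL = 64.33919 mL/hr
Volume infused so far = 64.33919 mL/hr × 3.8 hr = 244.4889 mL
Volume remaining = 535 − 244.4889 = 290.5111 mL
New rate:
Dose = 7.1 mcg/kg/min × 78.1 kg = 554.51 mcg/min
554.51 mcg/min × 60 min/hr = 33270.6 mcg/hr
Rate = 33270.6 mcg/hr ÷ 422.4299 mcg/mL = 78.76005 mL/hr
Time remaining = 290.5111 mL ÷ 78.76005 mL/hr = 3.688559 hr

3.7 hours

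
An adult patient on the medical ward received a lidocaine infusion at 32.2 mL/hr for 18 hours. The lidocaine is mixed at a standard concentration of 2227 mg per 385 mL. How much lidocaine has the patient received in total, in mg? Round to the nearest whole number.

3353 mg

Concentration = 2227 mg ÷ 385 mL = 5.784416 mg/mL
Drug rate = 32.2 mL/hr × 5.784416 mg/mL = 186.2582 mg/hr
Total = 186.2582 mg/hr × 18 hr = 3352.647 mg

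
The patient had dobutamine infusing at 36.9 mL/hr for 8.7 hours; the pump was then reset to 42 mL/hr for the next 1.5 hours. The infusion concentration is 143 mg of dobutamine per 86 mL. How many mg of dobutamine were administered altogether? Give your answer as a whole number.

639 mg

Concentration = 143 mg ÷ 86 mL = 1.662791 mg/mL
Stage 1: 36.9 mL/hr × 8.7 hr = 321.03 mL → 321.03 mL × 1.662791 mg/mL = 533.8057 mg
Stage 2: 42 mL/hr × 1.5 hr = 63 mL → 63 mL × 1.662791 mg/mL = 104.7558 mg
Total = 533.8057 + 104.7558 = 638.5615 mg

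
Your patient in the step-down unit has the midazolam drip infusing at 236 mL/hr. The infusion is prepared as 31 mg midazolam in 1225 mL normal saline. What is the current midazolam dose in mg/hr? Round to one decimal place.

6.0 mg/hr

Concentration = 31 mg ÷ 1225 mL = 0.02530612 mg/mL
Drug rate = 236 mL/hr × 0.02530612 mg/mL = 5.972245 mg/hr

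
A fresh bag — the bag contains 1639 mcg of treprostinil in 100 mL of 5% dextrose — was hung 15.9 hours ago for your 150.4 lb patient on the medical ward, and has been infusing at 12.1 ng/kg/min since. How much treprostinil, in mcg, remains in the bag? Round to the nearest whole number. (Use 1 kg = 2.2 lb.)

850 mcg

Weight = 150.4 lb ÷ 2.2 lb/kg = 68.36364 kg
Dose = 12.1 ng/kg/min × 68.36364 kg = 827.2 ng/min
827.2 ng/min × 60 min/hr = 49632 ng/hr
Concentration = 1639 mcg ÷ 100 mL = 16.39 mcg/mL = 16390 ng/mL
Rate = 49632 ng/hr ÷ 16390 ng/mL = 3.028188 mL/hr
Volume infused = 3.028188 mL/hr × 15.9 hr = 48.14819 mL
Volume remaining = 100 − 48.14819 = 51.85181 mL
Drug remaining = 51.85181 mL × 16390 ng/mL = 849851.2 ng = 849.8512 mcg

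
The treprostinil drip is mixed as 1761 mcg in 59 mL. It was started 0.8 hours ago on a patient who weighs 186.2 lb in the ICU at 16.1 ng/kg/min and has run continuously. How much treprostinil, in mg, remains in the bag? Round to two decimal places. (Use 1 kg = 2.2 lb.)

Weight = 186.2 lb ÷ 2.2 lb/kg = 84.63636 kg
Dose = 16.1 ng/kg/min × 84.63636 kg = 1362.645 ng/min
1362.645 ng/min × 60 min/hr = 81758.73 ng/hr
Concentration = 1761 mcg ÷ 59 mL = 29.84746 mcg/mL = 29847.46 ng/mL
Rate = 81758.73 ng/hr ÷ 29847.46 ng/mL = 2.739219 mL/hr
Volume infused = 2.739219 mL/hr × 0.8 hr = 2.191375 mL
Volume remaining = 59 − 2.191375 = 56.80862 mL
Drug remaining = 56.80862 mL × 29847.46 ng/mL = 1695593 ng = 1.695593 mg

1.70 mg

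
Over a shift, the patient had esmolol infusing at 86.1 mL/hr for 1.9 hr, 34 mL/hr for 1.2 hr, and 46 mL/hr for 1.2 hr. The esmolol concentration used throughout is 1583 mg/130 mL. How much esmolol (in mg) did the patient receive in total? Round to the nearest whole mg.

Concentration = 1583 mg ÷ 130 mL = 12.17692 mg/mL
Stage 1: 86.1 mL/hr × 1.9 hr = 163.59 mL → 163.59 mL × 12.17692 mg/mL = 1992.023 mg
Stage 2: 34 mL/hr × 1.2 hr = 40.8 mL → 40.8 mL × 12.17692 mg/mL = 496.8185 mg
Stage 3: 46 mL/hr × 1.2 hr = 55.2 mL → 55.2 mL × 12.17692 mg/mL = 672.1662 mg
Total = 1992.023 + 496.8185 + 672.1662 = 3161.007 mg

3161 mg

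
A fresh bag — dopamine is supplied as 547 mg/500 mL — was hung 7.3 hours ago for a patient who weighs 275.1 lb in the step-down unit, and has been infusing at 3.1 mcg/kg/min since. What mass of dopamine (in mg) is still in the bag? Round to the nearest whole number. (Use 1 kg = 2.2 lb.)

Weight = 275.1 lb ÷ 2.2 lb/kg = 125.0455 kg
Dose = 3.1 mcg/kg/min × 125.0455 kg = 387.6409 mcg/min
387.6409 mcg/min × 60 min/hr = 23258.45 mcg/hr
Concentration = 547 mg ÷ 500 mL = 1.094 mg/mL = 1094 mcg/mL
Rate = 23258.45 mcg/hr ÷ 1094 mcg/mL = 21.26001 mL/hr
Volume infused = 21.26001 mL/hr × 7.3 hr = 155.1981 mL
Volume remaining = 500 − 155.1981 = 344.8019 mL
Drug remaining = 344.8019 mL × 1094 mcg/mL = 377213.3 mcg = 377.2133 mg

377 mg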